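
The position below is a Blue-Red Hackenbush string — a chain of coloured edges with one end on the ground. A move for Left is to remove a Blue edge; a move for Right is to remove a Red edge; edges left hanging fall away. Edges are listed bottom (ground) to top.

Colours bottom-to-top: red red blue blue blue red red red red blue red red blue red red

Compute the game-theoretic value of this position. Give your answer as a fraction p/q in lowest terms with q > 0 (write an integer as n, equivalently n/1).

-10167/8192

Build value(s[:k]) for k = 1..15, string s = red red blue blue blue red red red red blue red red blue red red.
value_1 [r]  L=[(no moves)]  R=[0]  so -1
value_2 [rr]  L=[(no moves)]  R=[-1, 0]  so -2
value_3 [rrb]  L=[-2]  R=[-1, 0]  so -3/2
value_4 [rrbb]  L=[-2, -3/2]  R=[-1, 0]  so -5/4
value_5 [rrbbb]  L=[-2, -3/2, -5/4]  R=[-1, 0]  so -9/8
value_6 [rrbbbr]  L=[-2, -3/2, -5/4]  R=[-9/8, -1, 0]  so -19/16
value_7 [rrbbbrr]  L=[-2, -3/2, -5/4]  R=[-19/16, -9/8, -1, 0]  so -39/32
value_8 [rrbbbrrr]  L=[-2, -3/2, -5/4]  R=[-39/32, -19/16, -9/8, -1, 0]  so -79/64
value_9 [rrbbbrrrr]  L=[-2, -3/2, -5/4]  R=[-79/64, -39/32, -19/16, -9/8, -1, 0]  so -159/128
value_10 [rrbbbrrrrb]  L=[-2, -3/2, -5/4, -159/128]  R=[-79/64, -39/32, -19/16, -9/8, -1, 0]  so -317/256
value_11 [rrbbbrrrrbr]  L=[-2, -3/2, -5/4, -159/128]  R=[-317/256, -79/64, -39/32, -19/16, -9/8, -1, 0]  so -635/512
value_12 [rrbbbrrrrbrr]  L=[-2, -3/2, -5/4, -159/128]  R=[-635/512, -317/256, -79/64, -39/32, -19/16, -9/8, -1, 0]  so -1271/1024
value_13 [rrbbbrrrrbrrb]  L=[-2, -3/2, -5/4, -159/128, -1271/1024]  R=[-635/512, -317/256, -79/64, -39/32, -19/16, -9/8, -1, 0]  so -2541/2048
value_14 [rrbbbrrrrbrrbr]  L=[-2, -3/2, -5/4, -159/128, -1271/1024]  R=[-2541/2048, -635/512, -317/256, -79/64, -39/32, -19/16, -9/8, -1, 0]  so -5083/4096
value_15 [rrbbbrrrrbrrbrr]  L=[-2, -3/2, -5/4, -159/128, -1271/1024]  R=[-5083/4096, -2541/2048, -635/512, -317/256, -79/64, -39/32, -19/16, -9/8, -1, 0]  so -10167/8192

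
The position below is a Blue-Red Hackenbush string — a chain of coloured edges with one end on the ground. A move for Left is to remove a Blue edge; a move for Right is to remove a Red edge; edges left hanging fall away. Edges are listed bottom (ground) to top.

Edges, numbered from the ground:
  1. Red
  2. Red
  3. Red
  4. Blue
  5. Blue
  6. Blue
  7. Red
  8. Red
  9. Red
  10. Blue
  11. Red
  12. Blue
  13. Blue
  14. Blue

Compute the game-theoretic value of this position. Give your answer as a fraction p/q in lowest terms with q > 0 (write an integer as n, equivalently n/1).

Prefix values for Red Red Red Blue Blue Blue Red Red Red Blue Red Blue Blue Blue via {L|R} + simplicity:
val(R) = { (no moves) | 0 } gives -1
val(RR) = { (no moves) | -1,0 } gives -2
val(RRR) = { (no moves) | -2,-1,0 } gives -3
val(RRRB) = { -3 | -2,-1,0 } gives -5/2
val(RRRBB) = { -3,-5/2 | -2,-1,0 } gives -9/4
val(RRRBBB) = { -3,-5/2,-9/4 | -2,-1,0 } gives -17/8
val(RRRBBBR) = { -3,-5/2,-9/4 | -17/8,-2,-1,0 } gives -35/16
val(RRRBBBRR) = { -3,-5/2,-9/4 | -35/16,-17/8,-2,-1,0 } gives -71/32
val(RRRBBBRRR) = { -3,-5/2,-9/4 | -71/32,-35/16,-17/8,-2,-1,0 } gives -143/64
val(RRRBBBRRRB) = { -3,-5/2,-9/4,-143/64 | -71/32,-35/16,-17/8,-2,-1,0 } gives -285/128
val(RRRBBBRRRBR) = { -3,-5/2,-9/4,-143/64 | -285/128,-71/32,-35/16,-17/8,-2,-1,0 } gives -571/256
val(RRRBBBRRRBRB) = { -3,-5/2,-9/4,-143/64,-571/256 | -285/128,-71/32,-35/16,-17/8,-2,-1,0 } gives -1141/512
val(RRRBBBRRRBRBB) = { -3,-5/2,-9/4,-143/64,-571/256,-1141/512 | -285/128,-71/32,-35/16,-17/8,-2,-1,0 } gives -2281/1024
val(RRRBBBRRRBRBBB) = { -3,-5/2,-9/4,-143/64,-571/256,-1141/512,-2281/1024 | -285/128,-71/32,-35/16,-17/8,-2,-1,0 } gives -4561/2048

-4561/2048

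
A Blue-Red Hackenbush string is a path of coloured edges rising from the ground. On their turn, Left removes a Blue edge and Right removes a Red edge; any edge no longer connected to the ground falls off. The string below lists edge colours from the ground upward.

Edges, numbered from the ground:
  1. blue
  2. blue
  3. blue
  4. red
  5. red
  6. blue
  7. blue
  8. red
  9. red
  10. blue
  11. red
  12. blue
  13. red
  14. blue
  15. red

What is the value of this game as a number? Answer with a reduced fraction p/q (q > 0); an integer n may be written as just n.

b: Left { 0 }, Right { (no moves) } = simplest 1
bb: Left { 0; 1 }, Right { (no moves) } = simplest 2
bbb: Left { 0; 1; 2 }, Right { (no moves) } = simplest 3
bbbr: Left { 0; 1; 2 }, Right { 3 } = simplest 5/2
bbbrr: Left { 0; 1; 2 }, Right { 5/2; 3 } = simplest 9/4
bbbrrb: Left { 0; 1; 2; 9/4 }, Right { 5/2; 3 } = simplest 19/8
bbbrrbb: Left { 0; 1; 2; 9/4; 19/8 }, Right { 5/2; 3 } = simplest 39/16
bbbrrbbr: Left { 0; 1; 2; 9/4; 19/8 }, Right { 39/16; 5/2; 3 } = simplest 77/32
bbbrrbbrr: Left { 0; 1; 2; 9/4; 19/8 }, Right { 77/32; 39/16; 5/2; 3 } = simplest 153/64
bbbrrbbrrb: Left { 0; 1; 2; 9/4; 19/8; 153/64 }, Right { 77/32; 39/16; 5/2; 3 } = simplest 307/128
bbbrrbbrrbr: Left { 0; 1; 2; 9/4; 19/8; 153/64 }, Right { 307/128; 77/32; 39/16; 5/2; 3 } = simplest 613/256
bbbrrbbrrbrb: Left { 0; 1; 2; 9/4; 19/8; 153/64; 613/256 }, Right { 307/128; 77/32; 39/16; 5/2; 3 } = simplest 1227/512
bbbrrbbrrbrbr: Left { 0; 1; 2; 9/4; 19/8; 153/64; 613/256 }, Right { 1227/512; 307/128; 77/32; 39/16; 5/2; 3 } = simplest 2453/1024
bbbrrbbrrbrbrb: Left { 0; 1; 2; 9/4; 19/8; 153/64; 613/256; 2453/1024 }, Right { 1227/512; 307/128; 77/32; 39/16; 5/2; 3 } = simplest 4907/2048
bbbrrbbrrbrbrbr: Left { 0; 1; 2; 9/4; 19/8; 153/64; 613/256; 2453/1024 }, Right { 4907/2048; 1227/512; 307/128; 77/32; 39/16; 5/2; 3 } = simplest 9813/4096

9813/4096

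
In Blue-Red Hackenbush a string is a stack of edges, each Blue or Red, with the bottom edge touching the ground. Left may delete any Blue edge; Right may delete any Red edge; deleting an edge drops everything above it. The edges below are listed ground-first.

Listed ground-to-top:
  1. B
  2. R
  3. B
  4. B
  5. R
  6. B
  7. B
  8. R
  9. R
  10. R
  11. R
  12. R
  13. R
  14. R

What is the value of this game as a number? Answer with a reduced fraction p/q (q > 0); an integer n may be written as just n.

B: Left { 0 }, Right { ∅ } ⇒ simplest 1
BR: Left { 0 }, Right { 1 } ⇒ simplest 1/2
BRB: Left { 0; 1/2 }, Right { 1 } ⇒ simplest 3/4
BRBB: Left { 0; 1/2; 3/4 }, Right { 1 } ⇒ simplest 7/8
BRBBR: Left { 0; 1/2; 3/4 }, Right { 7/8; 1 } ⇒ simplest 13/16
BRBBRB: Left { 0; 1/2; 3/4; 13/16 }, Right { 7/8; 1 } ⇒ simplest 27/32
BRBBRBB: Left { 0; 1/2; 3/4; 13/16; 27/32 }, Right { 7/8; 1 } ⇒ simplest 55/64
BRBBRBBR: Left { 0; 1/2; 3/4; 13/16; 27/32 }, Right { 55/64; 7/8; 1 } ⇒ simplest 109/128
BRBBRBBRR: Left { 0; 1/2; 3/4; 13/16; 27/32 }, Right { 109/128; 55/64; 7/8; 1 } ⇒ simplest 217/256
BRBBRBBRRR: Left { 0; 1/2; 3/4; 13/16; 27/32 }, Right { 217/256; 109/128; 55/64; 7/8; 1 } ⇒ simplest 433/512
BRBBRBBRRRR: Left { 0; 1/2; 3/4; 13/16; 27/32 }, Right { 433/512; 217/256; 109/128; 55/64; 7/8; 1 } ⇒ simplest 865/1024
BRBBRBBRRRRR: Left { 0; 1/2; 3/4; 13/16; 27/32 }, Right { 865/1024; 433/512; 217/256; 109/128; 55/64; 7/8; 1 } ⇒ simplest 1729/2048
BRBBRBBRRRRRR: Left { 0; 1/2; 3/4; 13/16; 27/32 }, Right { 1729/2048; 865/1024; 433/512; 217/256; 109/128; 55/64; 7/8; 1 } ⇒ simplest 3457/4096
BRBBRBBRRRRRRR: Left { 0; 1/2; 3/4; 13/16; 27/32 }, Right { 3457/4096; 1729/2048; 865/1024; 433/512; 217/256; 109/128; 55/64; 7/8; 1 } ⇒ simplest 6913/8192

6913/8192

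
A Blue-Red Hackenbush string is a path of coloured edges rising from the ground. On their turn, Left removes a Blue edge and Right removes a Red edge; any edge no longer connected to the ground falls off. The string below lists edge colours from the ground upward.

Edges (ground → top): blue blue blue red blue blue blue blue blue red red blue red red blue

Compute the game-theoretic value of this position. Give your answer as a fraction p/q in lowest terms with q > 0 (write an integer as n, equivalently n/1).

Prefix values for blue blue blue red blue blue blue blue blue red red blue red red blue via {L|R} + simplicity:
edge 1 of 15 (blue): { 0 | none } -> 1
edge 2 of 15 (blue): { 0, 1 | none } -> 2
edge 3 of 15 (blue): { 0, 1, 2 | none } -> 3
edge 4 of 15 (red): { 0, 1, 2 | 3 } -> 5/2
edge 5 of 15 (blue): { 0, 1, 2, 5/2 | 3 } -> 11/4
edge 6 of 15 (blue): { 0, 1, 2, 5/2, 11/4 | 3 } -> 23/8
edge 7 of 15 (blue): { 0, 1, 2, 5/2, 11/4, 23/8 | 3 } -> 47/16
edge 8 of 15 (blue): { 0, 1, 2, 5/2, 11/4, 23/8, 47/16 | 3 } -> 95/32
edge 9 of 15 (blue): { 0, 1, 2, 5/2, 11/4, 23/8, 47/16, 95/32 | 3 } -> 191/64
edge 10 of 15 (red): { 0, 1, 2, 5/2, 11/4, 23/8, 47/16, 95/32 | 191/64, 3 } -> 381/128
edge 11 of 15 (red): { 0, 1, 2, 5/2, 11/4, 23/8, 47/16, 95/32 | 381/128, 191/64, 3 } -> 761/256
edge 12 of 15 (blue): { 0, 1, 2, 5/2, 11/4, 23/8, 47/16, 95/32, 761/256 | 381/128, 191/64, 3 } -> 1523/512
edge 13 of 15 (red): { 0, 1, 2, 5/2, 11/4, 23/8, 47/16, 95/32, 761/256 | 1523/512, 381/128, 191/64, 3 } -> 3045/1024
edge 14 of 15 (red): { 0, 1, 2, 5/2, 11/4, 23/8, 47/16, 95/32, 761/256 | 3045/1024, 1523/512, 381/128, 191/64, 3 } -> 6089/2048
edge 15 of 15 (blue): { 0, 1, 2, 5/2, 11/4, 23/8, 47/16, 95/32, 761/256, 6089/2048 | 3045/1024, 1523/512, 381/128, 191/64, 3 } -> 12179/4096

12179/4096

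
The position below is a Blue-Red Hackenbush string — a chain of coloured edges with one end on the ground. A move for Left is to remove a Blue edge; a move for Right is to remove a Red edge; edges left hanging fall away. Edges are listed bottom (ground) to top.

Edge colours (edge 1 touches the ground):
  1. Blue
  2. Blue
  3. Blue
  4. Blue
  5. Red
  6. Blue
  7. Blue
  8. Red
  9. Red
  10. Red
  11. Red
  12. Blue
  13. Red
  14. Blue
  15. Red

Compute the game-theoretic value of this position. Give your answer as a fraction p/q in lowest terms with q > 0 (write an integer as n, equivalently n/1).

value_1 [B]  L=[0]  R=[(no moves)]  → 1
value_2 [BB]  L=[0; 1]  R=[(no moves)]  → 2
value_3 [BBB]  L=[0; 1; 2]  R=[(no moves)]  → 3
value_4 [BBBB]  L=[0; 1; 2; 3]  R=[(no moves)]  → 4
value_5 [BBBBR]  L=[0; 1; 2; 3]  R=[4]  → 7/2
value_6 [BBBBRB]  L=[0; 1; 2; 3; 7/2]  R=[4]  → 15/4
value_7 [BBBBRBB]  L=[0; 1; 2; 3; 7/2; 15/4]  R=[4]  → 31/8
value_8 [BBBBRBBR]  L=[0; 1; 2; 3; 7/2; 15/4]  R=[31/8; 4]  → 61/16
value_9 [BBBBRBBRR]  L=[0; 1; 2; 3; 7/2; 15/4]  R=[61/16; 31/8; 4]  → 121/32
value_10 [BBBBRBBRRR]  L=[0; 1; 2; 3; 7/2; 15/4]  R=[121/32; 61/16; 31/8; 4]  → 241/64
value_11 [BBBBRBBRRRR]  L=[0; 1; 2; 3; 7/2; 15/4]  R=[241/64; 121/32; 61/16; 31/8; 4]  → 481/128
value_12 [BBBBRBBRRRRB]  L=[0; 1; 2; 3; 7/2; 15/4; 481/128]  R=[241/64; 121/32; 61/16; 31/8; 4]  → 963/256
value_13 [BBBBRBBRRRRBR]  L=[0; 1; 2; 3; 7/2; 15/4; 481/128]  R=[963/256; 241/64; 121/32; 61/16; 31/8; 4]  → 1925/512
value_14 [BBBBRBBRRRRBRB]  L=[0; 1; 2; 3; 7/2; 15/4; 481/128; 1925/512]  R=[963/256; 241/64; 121/32; 61/16; 31/8; 4]  → 3851/1024
value_15 [BBBBRBBRRRRBRBR]  L=[0; 1; 2; 3; 7/2; 15/4; 481/128; 1925/512]  R=[3851/1024; 963/256; 241/64; 121/32; 61/16; 31/8; 4]  → 7701/2048

7701/2048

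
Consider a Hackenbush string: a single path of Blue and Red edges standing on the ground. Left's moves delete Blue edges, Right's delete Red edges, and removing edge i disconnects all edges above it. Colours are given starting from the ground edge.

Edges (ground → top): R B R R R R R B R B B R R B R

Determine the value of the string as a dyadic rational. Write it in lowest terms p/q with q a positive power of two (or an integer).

1 of 15 · R · max L −∞ · min R 0 ⇒ -1
2 of 15 · RB · max L -1 · min R 0 ⇒ -1/2
3 of 15 · RBR · max L -1 · min R -1/2 ⇒ -3/4
4 of 15 · RBRR · max L -1 · min R -3/4 ⇒ -7/8
5 of 15 · RBRRR · max L -1 · min R -7/8 ⇒ -15/16
6 of 15 · RBRRRR · max L -1 · min R -15/16 ⇒ -31/32
7 of 15 · RBRRRRR · max L -1 · min R -31/32 ⇒ -63/64
8 of 15 · RBRRRRRB · max L -63/64 · min R -31/32 ⇒ -125/128
9 of 15 · RBRRRRRBR · max L -63/64 · min R -125/128 ⇒ -251/256
10 of 15 · RBRRRRRBRB · max L -251/256 · min R -125/128 ⇒ -501/512
11 of 15 · RBRRRRRBRBB · max L -501/512 · min R -125/128 ⇒ -1001/1024
12 of 15 · RBRRRRRBRBBR · max L -501/512 · min R -1001/1024 ⇒ -2003/2048
13 of 15 · RBRRRRRBRBBRR · max L -501/512 · min R -2003/2048 ⇒ -4007/4096
14 of 15 · RBRRRRRBRBBRRB · max L -4007/4096 · min R -2003/2048 ⇒ -8013/8192
15 of 15 · RBRRRRRBRBBRRBR · max L -4007/4096 · min R -8013/8192 ⇒ -16027/16384

-16027/16384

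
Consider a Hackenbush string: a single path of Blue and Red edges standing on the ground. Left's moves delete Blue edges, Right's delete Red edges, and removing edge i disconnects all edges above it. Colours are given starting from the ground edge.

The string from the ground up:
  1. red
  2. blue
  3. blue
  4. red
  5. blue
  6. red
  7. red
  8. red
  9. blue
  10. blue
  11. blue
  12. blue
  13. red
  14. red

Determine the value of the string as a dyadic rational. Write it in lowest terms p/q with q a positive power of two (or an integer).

-2951/8192

Build G(s[:k]) for k = 1..14, string s = red blue blue red blue red red red blue blue blue blue red red.
step 1: add red to get r; options L={ — } R={ 0 } => -1
step 2: add blue to get rb; options L={ -1 } R={ 0 } => -1/2
step 3: add blue to get rbb; options L={ -1; -1/2 } R={ 0 } => -1/4
step 4: add red to get rbbr; options L={ -1; -1/2 } R={ -1/4; 0 } => -3/8
step 5: add blue to get rbbrb; options L={ -1; -1/2; -3/8 } R={ -1/4; 0 } => -5/16
step 6: add red to get rbbrbr; options L={ -1; -1/2; -3/8 } R={ -5/16; -1/4; 0 } => -11/32
step 7: add red to get rbbrbrr; options L={ -1; -1/2; -3/8 } R={ -11/32; -5/16; -1/4; 0 } => -23/64
step 8: add red to get rbbrbrrr; options L={ -1; -1/2; -3/8 } R={ -23/64; -11/32; -5/16; -1/4; 0 } => -47/128
step 9: add blue to get rbbrbrrrb; options L={ -1; -1/2; -3/8; -47/128 } R={ -23/64; -11/32; -5/16; -1/4; 0 } => -93/256
step 10: add blue to get rbbrbrrrbb; options L={ -1; -1/2; -3/8; -47/128; -93/256 } R={ -23/64; -11/32; -5/16; -1/4; 0 } => -185/512
step 11: add blue to get rbbrbrrrbbb; options L={ -1; -1/2; -3/8; -47/128; -93/256; -185/512 } R={ -23/64; -11/32; -5/16; -1/4; 0 } => -369/1024
step 12: add blue to get rbbrbrrrbbbb; options L={ -1; -1/2; -3/8; -47/128; -93/256; -185/512; -369/1024 } R={ -23/64; -11/32; -5/16; -1/4; 0 } => -737/2048
step 13: add red to get rbbrbrrrbbbbr; options L={ -1; -1/2; -3/8; -47/128; -93/256; -185/512; -369/1024 } R={ -737/2048; -23/64; -11/32; -5/16; -1/4; 0 } => -1475/4096
step 14: add red to get rbbrbrrrbbbbrr; options L={ -1; -1/2; -3/8; -47/128; -93/256; -185/512; -369/1024 } R={ -1475/4096; -737/2048; -23/64; -11/32; -5/16; -1/4; 0 } => -2951/8192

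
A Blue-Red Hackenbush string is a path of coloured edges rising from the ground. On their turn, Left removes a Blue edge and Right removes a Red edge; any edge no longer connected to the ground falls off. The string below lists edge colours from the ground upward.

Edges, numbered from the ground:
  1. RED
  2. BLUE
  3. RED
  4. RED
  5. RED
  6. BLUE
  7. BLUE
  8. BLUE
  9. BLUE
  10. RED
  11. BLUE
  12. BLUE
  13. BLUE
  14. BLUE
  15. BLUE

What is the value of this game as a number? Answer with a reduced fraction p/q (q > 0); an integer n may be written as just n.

-14401/16384

Prefix values for RED BLUE RED RED RED BLUE BLUE BLUE BLUE RED BLUE BLUE BLUE BLUE BLUE via {L|R} + simplicity:
step 1: add RED to get R; options L={  } R={ 0 } -> -1
step 2: add BLUE to get RB; options L={ -1 } R={ 0 } -> -1/2
step 3: add RED to get RBR; options L={ -1 } R={ -1/2,0 } -> -3/4
step 4: add RED to get RBRR; options L={ -1 } R={ -3/4,-1/2,0 } -> -7/8
step 5: add RED to get RBRRR; options L={ -1 } R={ -7/8,-3/4,-1/2,0 } -> -15/16
step 6: add BLUE to get RBRRRB; options L={ -1,-15/16 } R={ -7/8,-3/4,-1/2,0 } -> -29/32
step 7: add BLUE to get RBRRRBB; options L={ -1,-15/16,-29/32 } R={ -7/8,-3/4,-1/2,0 } -> -57/64
step 8: add BLUE to get RBRRRBBB; options L={ -1,-15/16,-29/32,-57/64 } R={ -7/8,-3/4,-1/2,0 } -> -113/128
step 9: add BLUE to get RBRRRBBBB; options L={ -1,-15/16,-29/32,-57/64,-113/128 } R={ -7/8,-3/4,-1/2,0 } -> -225/256
step 10: add RED to get RBRRRBBBBR; options L={ -1,-15/16,-29/32,-57/64,-113/128 } R={ -225/256,-7/8,-3/4,-1/2,0 } -> -451/512
step 11: add BLUE to get RBRRRBBBBRB; options L={ -1,-15/16,-29/32,-57/64,-113/128,-451/512 } R={ -225/256,-7/8,-3/4,-1/2,0 } -> -901/1024
step 12: add BLUE to get RBRRRBBBBRBB; options L={ -1,-15/16,-29/32,-57/64,-113/128,-451/512,-901/1024 } R={ -225/256,-7/8,-3/4,-1/2,0 } -> -1801/2048
step 13: add BLUE to get RBRRRBBBBRBBB; options L={ -1,-15/16,-29/32,-57/64,-113/128,-451/512,-901/1024,-1801/2048 } R={ -225/256,-7/8,-3/4,-1/2,0 } -> -3601/4096
step 14: add BLUE to get RBRRRBBBBRBBBB; options L={ -1,-15/16,-29/32,-57/64,-113/128,-451/512,-901/1024,-1801/2048,-3601/4096 } R={ -225/256,-7/8,-3/4,-1/2,0 } -> -7201/8192
step 15: add BLUE to get RBRRRBBBBRBBBBB; options L={ -1,-15/16,-29/32,-57/64,-113/128,-451/512,-901/1024,-1801/2048,-3601/4096,-7201/8192 } R={ -225/256,-7/8,-3/4,-1/2,0 } -> -14401/16384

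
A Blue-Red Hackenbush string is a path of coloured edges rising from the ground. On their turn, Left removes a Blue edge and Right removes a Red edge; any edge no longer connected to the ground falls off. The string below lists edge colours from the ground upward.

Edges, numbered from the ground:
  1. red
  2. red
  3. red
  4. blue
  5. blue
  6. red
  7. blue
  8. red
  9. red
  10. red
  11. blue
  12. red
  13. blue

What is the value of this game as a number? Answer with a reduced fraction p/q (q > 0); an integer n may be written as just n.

Prefix values for red red red blue blue red blue red red red blue red blue via {L|R} + simplicity:
1 of 13 · r · max L −∞ · min R 0 ⇒ -1
2 of 13 · rr · max L −∞ · min R -1 ⇒ -2
3 of 13 · rrr · max L −∞ · min R -2 ⇒ -3
4 of 13 · rrrb · max L -3 · min R -2 ⇒ -5/2
5 of 13 · rrrbb · max L -5/2 · min R -2 ⇒ -9/4
6 of 13 · rrrbbr · max L -5/2 · min R -9/4 ⇒ -19/8
7 of 13 · rrrbbrb · max L -19/8 · min R -9/4 ⇒ -37/16
8 of 13 · rrrbbrbr · max L -19/8 · min R -37/16 ⇒ -75/32
9 of 13 · rrrbbrbrr · max L -19/8 · min R -75/32 ⇒ -151/64
10 of 13 · rrrbbrbrrr · max L -19/8 · min R -151/64 ⇒ -303/128
11 of 13 · rrrbbrbrrrb · max L -303/128 · min R -151/64 ⇒ -605/256
12 of 13 · rrrbbrbrrrbr · max L -303/128 · min R -605/256 ⇒ -1211/512
13 of 13 · rrrbbrbrrrbrb · max L -1211/512 · min R -605/256 ⇒ -2421/1024

-2421/1024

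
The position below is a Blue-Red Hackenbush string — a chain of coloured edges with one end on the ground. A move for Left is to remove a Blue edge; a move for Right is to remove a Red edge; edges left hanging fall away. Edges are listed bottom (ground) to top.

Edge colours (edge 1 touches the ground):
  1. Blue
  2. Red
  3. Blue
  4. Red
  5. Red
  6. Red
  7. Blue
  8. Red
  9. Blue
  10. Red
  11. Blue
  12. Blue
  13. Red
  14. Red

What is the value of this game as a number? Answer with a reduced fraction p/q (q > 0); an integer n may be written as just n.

Build value(s[:k]) for k = 1..14, string s = Blue Red Blue Red Red Red Blue Red Blue Red Blue Blue Red Red.
edge 1 of 14 (Blue): { 0 |  } -> 1
edge 2 of 14 (Red): { 0 | 1 } -> 1/2
edge 3 of 14 (Blue): { 0,1/2 | 1 } -> 3/4
edge 4 of 14 (Red): { 0,1/2 | 3/4,1 } -> 5/8
edge 5 of 14 (Red): { 0,1/2 | 5/8,3/4,1 } -> 9/16
edge 6 of 14 (Red): { 0,1/2 | 9/16,5/8,3/4,1 } -> 17/32
edge 7 of 14 (Blue): { 0,1/2,17/32 | 9/16,5/8,3/4,1 } -> 35/64
edge 8 of 14 (Red): { 0,1/2,17/32 | 35/64,9/16,5/8,3/4,1 } -> 69/128
edge 9 of 14 (Blue): { 0,1/2,17/32,69/128 | 35/64,9/16,5/8,3/4,1 } -> 139/256
edge 10 of 14 (Red): { 0,1/2,17/32,69/128 | 139/256,35/64,9/16,5/8,3/4,1 } -> 277/512
edge 11 of 14 (Blue): { 0,1/2,17/32,69/128,277/512 | 139/256,35/64,9/16,5/8,3/4,1 } -> 555/1024
edge 12 of 14 (Blue): { 0,1/2,17/32,69/128,277/512,555/1024 | 139/256,35/64,9/16,5/8,3/4,1 } -> 1111/2048
edge 13 of 14 (Red): { 0,1/2,17/32,69/128,277/512,555/1024 | 1111/2048,139/256,35/64,9/16,5/8,3/4,1 } -> 2221/4096
edge 14 of 14 (Red): { 0,1/2,17/32,69/128,277/512,555/1024 | 2221/4096,1111/2048,139/256,35/64,9/16,5/8,3/4,1 } -> 4441/8192

4441/8192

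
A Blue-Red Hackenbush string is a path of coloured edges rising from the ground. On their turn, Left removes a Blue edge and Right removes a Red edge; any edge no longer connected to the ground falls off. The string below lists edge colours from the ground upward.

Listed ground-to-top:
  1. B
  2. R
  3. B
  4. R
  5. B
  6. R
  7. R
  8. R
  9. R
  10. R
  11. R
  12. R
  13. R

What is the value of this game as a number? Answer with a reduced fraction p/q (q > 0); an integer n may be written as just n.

val_1 [B]  L=[0]  R=[·]  → 1
val_2 [BR]  L=[0]  R=[1]  → 1/2
val_3 [BRB]  L=[0 1/2]  R=[1]  → 3/4
val_4 [BRBR]  L=[0 1/2]  R=[3/4 1]  → 5/8
val_5 [BRBRB]  L=[0 1/2 5/8]  R=[3/4 1]  → 11/16
val_6 [BRBRBR]  L=[0 1/2 5/8]  R=[11/16 3/4 1]  → 21/32
val_7 [BRBRBRR]  L=[0 1/2 5/8]  R=[21/32 11/16 3/4 1]  → 41/64
val_8 [BRBRBRRR]  L=[0 1/2 5/8]  R=[41/64 21/32 11/16 3/4 1]  → 81/128
val_9 [BRBRBRRRR]  L=[0 1/2 5/8]  R=[81/128 41/64 21/32 11/16 3/4 1]  → 161/256
val_10 [BRBRBRRRRR]  L=[0 1/2 5/8]  R=[161/256 81/128 41/64 21/32 11/16 3/4 1]  → 321/512
val_11 [BRBRBRRRRRR]  L=[0 1/2 5/8]  R=[321/512 161/256 81/128 41/64 21/32 11/16 3/4 1]  → 641/1024
val_12 [BRBRBRRRRRRR]  L=[0 1/2 5/8]  R=[641/1024 321/512 161/256 81/128 41/64 21/32 11/16 3/4 1]  → 1281/2048
val_13 [BRBRBRRRRRRRR]  L=[0 1/2 5/8]  R=[1281/2048 641/1024 321/512 161/256 81/128 41/64 21/32 11/16 3/4 1]  → 2561/4096

2561/4096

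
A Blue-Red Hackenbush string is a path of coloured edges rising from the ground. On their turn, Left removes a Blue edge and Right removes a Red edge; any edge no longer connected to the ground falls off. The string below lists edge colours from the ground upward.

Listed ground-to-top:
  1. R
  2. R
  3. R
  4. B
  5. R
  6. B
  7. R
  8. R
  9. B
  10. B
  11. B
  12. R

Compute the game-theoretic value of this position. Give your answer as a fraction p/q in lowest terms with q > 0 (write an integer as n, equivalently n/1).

edge 1 of 12 (R): { none | 0 } ⇒ -1
edge 2 of 12 (R): { none | -1, 0 } ⇒ -2
edge 3 of 12 (R): { none | -2, -1, 0 } ⇒ -3
edge 4 of 12 (B): { -3 | -2, -1, 0 } ⇒ -5/2
edge 5 of 12 (R): { -3 | -5/2, -2, -1, 0 } ⇒ -11/4
edge 6 of 12 (B): { -3, -11/4 | -5/2, -2, -1, 0 } ⇒ -21/8
edge 7 of 12 (R): { -3, -11/4 | -21/8, -5/2, -2, -1, 0 } ⇒ -43/16
edge 8 of 12 (R): { -3, -11/4 | -43/16, -21/8, -5/2, -2, -1, 0 } ⇒ -87/32
edge 9 of 12 (B): { -3, -11/4, -87/32 | -43/16, -21/8, -5/2, -2, -1, 0 } ⇒ -173/64
edge 10 of 12 (B): { -3, -11/4, -87/32, -173/64 | -43/16, -21/8, -5/2, -2, -1, 0 } ⇒ -345/128
edge 11 of 12 (B): { -3, -11/4, -87/32, -173/64, -345/128 | -43/16, -21/8, -5/2, -2, -1, 0 } ⇒ -689/256
edge 12 of 12 (R): { -3, -11/4, -87/32, -173/64, -345/128 | -689/256, -43/16, -21/8, -5/2, -2, -1, 0 } ⇒ -1379/512

-1379/512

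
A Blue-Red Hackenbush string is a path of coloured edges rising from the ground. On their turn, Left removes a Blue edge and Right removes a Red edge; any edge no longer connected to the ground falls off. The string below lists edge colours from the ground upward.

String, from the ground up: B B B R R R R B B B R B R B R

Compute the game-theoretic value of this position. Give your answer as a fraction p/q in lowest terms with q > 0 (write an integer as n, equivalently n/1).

Build g(s[:k]) for k = 1..15, string s = B B B R R R R B B B R B R B R.
1 of 15 · B · max L 0 · min R +∞ -> 1
2 of 15 · BB · max L 1 · min R +∞ -> 2
3 of 15 · BBB · max L 2 · min R +∞ -> 3
4 of 15 · BBBR · max L 2 · min R 3 -> 5/2
5 of 15 · BBBRR · max L 2 · min R 5/2 -> 9/4
6 of 15 · BBBRRR · max L 2 · min R 9/4 -> 17/8
7 of 15 · BBBRRRR · max L 2 · min R 17/8 -> 33/16
8 of 15 · BBBRRRRB · max L 33/16 · min R 17/8 -> 67/32
9 of 15 · BBBRRRRBB · max L 67/32 · min R 17/8 -> 135/64
10 of 15 · BBBRRRRBBB · max L 135/64 · min R 17/8 -> 271/128
11 of 15 · BBBRRRRBBBR · max L 135/64 · min R 271/128 -> 541/256
12 of 15 · BBBRRRRBBBRB · max L 541/256 · min R 271/128 -> 1083/512
13 of 15 · BBBRRRRBBBRBR · max L 541/256 · min R 1083/512 -> 2165/1024
14 of 15 · BBBRRRRBBBRBRB · max L 2165/1024 · min R 1083/512 -> 4331/2048
15 of 15 · BBBRRRRBBBRBRBR · max L 2165/1024 · min R 4331/2048 -> 8661/4096

8661/4096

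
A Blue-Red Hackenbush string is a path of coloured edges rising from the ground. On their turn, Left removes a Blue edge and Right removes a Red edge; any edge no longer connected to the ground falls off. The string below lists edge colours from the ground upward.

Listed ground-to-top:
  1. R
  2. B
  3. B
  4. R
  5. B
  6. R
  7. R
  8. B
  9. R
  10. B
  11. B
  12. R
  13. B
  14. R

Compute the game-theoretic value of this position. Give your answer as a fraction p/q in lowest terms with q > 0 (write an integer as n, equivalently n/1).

-2891/8192

Prefix values for R B B R B R R B R B B R B R via {L|R} + simplicity:
step 1: add R to get R; options L={ (no moves) } R={ 0 } so -1
step 2: add B to get RB; options L={ -1 } R={ 0 } so -1/2
step 3: add B to get RBB; options L={ -1,-1/2 } R={ 0 } so -1/4
step 4: add R to get RBBR; options L={ -1,-1/2 } R={ -1/4,0 } so -3/8
step 5: add B to get RBBRB; options L={ -1,-1/2,-3/8 } R={ -1/4,0 } so -5/16
step 6: add R to get RBBRBR; options L={ -1,-1/2,-3/8 } R={ -5/16,-1/4,0 } so -11/32
step 7: add R to get RBBRBRR; options L={ -1,-1/2,-3/8 } R={ -11/32,-5/16,-1/4,0 } so -23/64
step 8: add B to get RBBRBRRB; options L={ -1,-1/2,-3/8,-23/64 } R={ -11/32,-5/16,-1/4,0 } so -45/128
step 9: add R to get RBBRBRRBR; options L={ -1,-1/2,-3/8,-23/64 } R={ -45/128,-11/32,-5/16,-1/4,0 } so -91/256
step 10: add B to get RBBRBRRBRB; options L={ -1,-1/2,-3/8,-23/64,-91/256 } R={ -45/128,-11/32,-5/16,-1/4,0 } so -181/512
step 11: add B to get RBBRBRRBRBB; options L={ -1,-1/2,-3/8,-23/64,-91/256,-181/512 } R={ -45/128,-11/32,-5/16,-1/4,0 } so -361/1024
step 12: add R to get RBBRBRRBRBBR; options L={ -1,-1/2,-3/8,-23/64,-91/256,-181/512 } R={ -361/1024,-45/128,-11/32,-5/16,-1/4,0 } so -723/2048
step 13: add B to get RBBRBRRBRBBRB; options L={ -1,-1/2,-3/8,-23/64,-91/256,-181/512,-723/2048 } R={ -361/1024,-45/128,-11/32,-5/16,-1/4,0 } so -1445/4096
step 14: add R to get RBBRBRRBRBBRBR; options L={ -1,-1/2,-3/8,-23/64,-91/256,-181/512,-723/2048 } R={ -1445/4096,-361/1024,-45/128,-11/32,-5/16,-1/4,0 } so -2891/8192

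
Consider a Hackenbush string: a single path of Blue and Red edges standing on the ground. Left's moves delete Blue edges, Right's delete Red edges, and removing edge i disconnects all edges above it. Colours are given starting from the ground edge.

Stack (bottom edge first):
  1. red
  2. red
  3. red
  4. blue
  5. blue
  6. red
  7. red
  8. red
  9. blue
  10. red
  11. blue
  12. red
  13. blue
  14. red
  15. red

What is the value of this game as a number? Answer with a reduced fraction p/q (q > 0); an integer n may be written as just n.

Build G(s[:k]) for k = 1..15, string s = red red red blue blue red red red blue red blue red blue red red.
step 1: add red to get r; options L={ — } R={ 0 } = -1
step 2: add red to get rr; options L={ — } R={ -1 0 } = -2
step 3: add red to get rrr; options L={ — } R={ -2 -1 0 } = -3
step 4: add blue to get rrrb; options L={ -3 } R={ -2 -1 0 } = -5/2
step 5: add blue to get rrrbb; options L={ -3 -5/2 } R={ -2 -1 0 } = -9/4
step 6: add red to get rrrbbr; options L={ -3 -5/2 } R={ -9/4 -2 -1 0 } = -19/8
step 7: add red to get rrrbbrr; options L={ -3 -5/2 } R={ -19/8 -9/4 -2 -1 0 } = -39/16
step 8: add red to get rrrbbrrr; options L={ -3 -5/2 } R={ -39/16 -19/8 -9/4 -2 -1 0 } = -79/32
step 9: add blue to get rrrbbrrrb; options L={ -3 -5/2 -79/32 } R={ -39/16 -19/8 -9/4 -2 -1 0 } = -157/64
step 10: add red to get rrrbbrrrbr; options L={ -3 -5/2 -79/32 } R={ -157/64 -39/16 -19/8 -9/4 -2 -1 0 } = -315/128
step 11: add blue to get rrrbbrrrbrb; options L={ -3 -5/2 -79/32 -315/128 } R={ -157/64 -39/16 -19/8 -9/4 -2 -1 0 } = -629/256
step 12: add red to get rrrbbrrrbrbr; options L={ -3 -5/2 -79/32 -315/128 } R={ -629/256 -157/64 -39/16 -19/8 -9/4 -2 -1 0 } = -1259/512
step 13: add blue to get rrrbbrrrbrbrb; options L={ -3 -5/2 -79/32 -315/128 -1259/512 } R={ -629/256 -157/64 -39/16 -19/8 -9/4 -2 -1 0 } = -2517/1024
step 14: add red to get rrrbbrrrbrbrbr; options L={ -3 -5/2 -79/32 -315/128 -1259/512 } R={ -2517/1024 -629/256 -157/64 -39/16 -19/8 -9/4 -2 -1 0 } = -5035/2048
step 15: add red to get rrrbbrrrbrbrbrr; options L={ -3 -5/2 -79/32 -315/128 -1259/512 } R={ -5035/2048 -2517/1024 -629/256 -157/64 -39/16 -19/8 -9/4 -2 -1 0 } = -10071/4096

-10071/4096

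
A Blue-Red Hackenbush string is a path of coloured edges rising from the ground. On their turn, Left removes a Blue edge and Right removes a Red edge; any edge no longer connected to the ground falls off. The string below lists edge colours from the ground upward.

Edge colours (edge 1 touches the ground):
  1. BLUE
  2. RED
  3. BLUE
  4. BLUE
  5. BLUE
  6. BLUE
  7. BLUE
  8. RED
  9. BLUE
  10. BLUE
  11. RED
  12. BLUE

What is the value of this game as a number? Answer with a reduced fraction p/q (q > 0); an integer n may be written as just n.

step 1: add BLUE to get B; options L={ 0 } R={ ∅ } -> 1
step 2: add RED to get BR; options L={ 0 } R={ 1 } -> 1/2
step 3: add BLUE to get BRB; options L={ 0, 1/2 } R={ 1 } -> 3/4
step 4: add BLUE to get BRBB; options L={ 0, 1/2, 3/4 } R={ 1 } -> 7/8
step 5: add BLUE to get BRBBB; options L={ 0, 1/2, 3/4, 7/8 } R={ 1 } -> 15/16
step 6: add BLUE to get BRBBBB; options L={ 0, 1/2, 3/4, 7/8, 15/16 } R={ 1 } -> 31/32
step 7: add BLUE to get BRBBBBB; options L={ 0, 1/2, 3/4, 7/8, 15/16, 31/32 } R={ 1 } -> 63/64
step 8: add RED to get BRBBBBBR; options L={ 0, 1/2, 3/4, 7/8, 15/16, 31/32 } R={ 63/64, 1 } -> 125/128
step 9: add BLUE to get BRBBBBBRB; options L={ 0, 1/2, 3/4, 7/8, 15/16, 31/32, 125/128 } R={ 63/64, 1 } -> 251/256
step 10: add BLUE to get BRBBBBBRBB; options L={ 0, 1/2, 3/4, 7/8, 15/16, 31/32, 125/128, 251/256 } R={ 63/64, 1 } -> 503/512
step 11: add RED to get BRBBBBBRBBR; options L={ 0, 1/2, 3/4, 7/8, 15/16, 31/32, 125/128, 251/256 } R={ 503/512, 63/64, 1 } -> 1005/1024
step 12: add BLUE to get BRBBBBBRBBRB; options L={ 0, 1/2, 3/4, 7/8, 15/16, 31/32, 125/128, 251/256, 1005/1024 } R={ 503/512, 63/64, 1 } -> 2011/2048

2011/2048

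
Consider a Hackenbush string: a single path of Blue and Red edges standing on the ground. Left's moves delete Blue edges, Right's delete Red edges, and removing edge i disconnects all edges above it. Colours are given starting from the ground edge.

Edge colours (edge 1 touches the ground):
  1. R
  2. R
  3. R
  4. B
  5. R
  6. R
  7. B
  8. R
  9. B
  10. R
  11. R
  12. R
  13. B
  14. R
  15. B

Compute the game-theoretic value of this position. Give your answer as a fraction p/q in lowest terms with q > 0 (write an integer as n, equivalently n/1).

-11637/4096

R: Left { — }, Right { 0 } gives simplest -1
RR: Left { — }, Right { -1 0 } gives simplest -2
RRR: Left { — }, Right { -2 -1 0 } gives simplest -3
RRRB: Left { -3 }, Right { -2 -1 0 } gives simplest -5/2
RRRBR: Left { -3 }, Right { -5/2 -2 -1 0 } gives simplest -11/4
RRRBRR: Left { -3 }, Right { -11/4 -5/2 -2 -1 0 } gives simplest -23/8
RRRBRRB: Left { -3 -23/8 }, Right { -11/4 -5/2 -2 -1 0 } gives simplest -45/16
RRRBRRBR: Left { -3 -23/8 }, Right { -45/16 -11/4 -5/2 -2 -1 0 } gives simplest -91/32
RRRBRRBRB: Left { -3 -23/8 -91/32 }, Right { -45/16 -11/4 -5/2 -2 -1 0 } gives simplest -181/64
RRRBRRBRBR: Left { -3 -23/8 -91/32 }, Right { -181/64 -45/16 -11/4 -5/2 -2 -1 0 } gives simplest -363/128
RRRBRRBRBRR: Left { -3 -23/8 -91/32 }, Right { -363/128 -181/64 -45/16 -11/4 -5/2 -2 -1 0 } gives simplest -727/256
RRRBRRBRBRRR: Left { -3 -23/8 -91/32 }, Right { -727/256 -363/128 -181/64 -45/16 -11/4 -5/2 -2 -1 0 } gives simplest -1455/512
RRRBRRBRBRRRB: Left { -3 -23/8 -91/32 -1455/512 }, Right { -727/256 -363/128 -181/64 -45/16 -11/4 -5/2 -2 -1 0 } gives simplest -2909/1024
RRRBRRBRBRRRBR: Left { -3 -23/8 -91/32 -1455/512 }, Right { -2909/1024 -727/256 -363/128 -181/64 -45/16 -11/4 -5/2 -2 -1 0 } gives simplest -5819/2048
RRRBRRBRBRRRBRB: Left { -3 -23/8 -91/32 -1455/512 -5819/2048 }, Right { -2909/1024 -727/256 -363/128 -181/64 -45/16 -11/4 -5/2 -2 -1 0 } gives simplest -11637/4096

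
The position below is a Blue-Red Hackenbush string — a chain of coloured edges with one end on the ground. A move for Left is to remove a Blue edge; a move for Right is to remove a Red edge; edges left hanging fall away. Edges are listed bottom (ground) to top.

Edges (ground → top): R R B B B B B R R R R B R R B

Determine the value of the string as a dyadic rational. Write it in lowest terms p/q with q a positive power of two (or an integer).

Recurse on prefixes of the 15-edge string R R B B B B B R R R R B R R B:
R: Left { (no moves) }, Right { 0 } so simplest -1
RR: Left { (no moves) }, Right { -1 0 } so simplest -2
RRB: Left { -2 }, Right { -1 0 } so simplest -3/2
RRBB: Left { -2 -3/2 }, Right { -1 0 } so simplest -5/4
RRBBB: Left { -2 -3/2 -5/4 }, Right { -1 0 } so simplest -9/8
RRBBBB: Left { -2 -3/2 -5/4 -9/8 }, Right { -1 0 } so simplest -17/16
RRBBBBB: Left { -2 -3/2 -5/4 -9/8 -17/16 }, Right { -1 0 } so simplest -33/32
RRBBBBBR: Left { -2 -3/2 -5/4 -9/8 -17/16 }, Right { -33/32 -1 0 } so simplest -67/64
RRBBBBBRR: Left { -2 -3/2 -5/4 -9/8 -17/16 }, Right { -67/64 -33/32 -1 0 } so simplest -135/128
RRBBBBBRRR: Left { -2 -3/2 -5/4 -9/8 -17/16 }, Right { -135/128 -67/64 -33/32 -1 0 } so simplest -271/256
RRBBBBBRRRR: Left { -2 -3/2 -5/4 -9/8 -17/16 }, Right { -271/256 -135/128 -67/64 -33/32 -1 0 } so simplest -543/512
RRBBBBBRRRRB: Left { -2 -3/2 -5/4 -9/8 -17/16 -543/512 }, Right { -271/256 -135/128 -67/64 -33/32 -1 0 } so simplest -1085/1024
RRBBBBBRRRRBR: Left { -2 -3/2 -5/4 -9/8 -17/16 -543/512 }, Right { -1085/1024 -271/256 -135/128 -67/64 -33/32 -1 0 } so simplest -2171/2048
RRBBBBBRRRRBRR: Left { -2 -3/2 -5/4 -9/8 -17/16 -543/512 }, Right { -2171/2048 -1085/1024 -271/256 -135/128 -67/64 -33/32 -1 0 } so simplest -4343/4096
RRBBBBBRRRRBRRB: Left { -2 -3/2 -5/4 -9/8 -17/16 -543/512 -4343/4096 }, Right { -2171/2048 -1085/1024 -271/256 -135/128 -67/64 -33/32 -1 0 } so simplest -8685/8192

-8685/8192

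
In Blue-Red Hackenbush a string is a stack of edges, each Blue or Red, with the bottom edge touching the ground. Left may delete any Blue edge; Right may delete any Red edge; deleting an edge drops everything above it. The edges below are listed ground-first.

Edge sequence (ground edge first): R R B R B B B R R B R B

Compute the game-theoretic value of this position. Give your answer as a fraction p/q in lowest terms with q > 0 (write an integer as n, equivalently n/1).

Recurse on prefixes of the 12-edge string R R B R B B B R R B R B:
R: Left { · }, Right { 0 } => simplest -1
RR: Left { · }, Right { -1; 0 } => simplest -2
RRB: Left { -2 }, Right { -1; 0 } => simplest -3/2
RRBR: Left { -2 }, Right { -3/2; -1; 0 } => simplest -7/4
RRBRB: Left { -2; -7/4 }, Right { -3/2; -1; 0 } => simplest -13/8
RRBRBB: Left { -2; -7/4; -13/8 }, Right { -3/2; -1; 0 } => simplest -25/16
RRBRBBB: Left { -2; -7/4; -13/8; -25/16 }, Right { -3/2; -1; 0 } => simplest -49/32
RRBRBBBR: Left { -2; -7/4; -13/8; -25/16 }, Right { -49/32; -3/2; -1; 0 } => simplest -99/64
RRBRBBBRR: Left { -2; -7/4; -13/8; -25/16 }, Right { -99/64; -49/32; -3/2; -1; 0 } => simplest -199/128
RRBRBBBRRB: Left { -2; -7/4; -13/8; -25/16; -199/128 }, Right { -99/64; -49/32; -3/2; -1; 0 } => simplest -397/256
RRBRBBBRRBR: Left { -2; -7/4; -13/8; -25/16; -199/128 }, Right { -397/256; -99/64; -49/32; -3/2; -1; 0 } => simplest -795/512
RRBRBBBRRBRB: Left { -2; -7/4; -13/8; -25/16; -199/128; -795/512 }, Right { -397/256; -99/64; -49/32; -3/2; -1; 0 } => simplest -1589/1024

-1589/1024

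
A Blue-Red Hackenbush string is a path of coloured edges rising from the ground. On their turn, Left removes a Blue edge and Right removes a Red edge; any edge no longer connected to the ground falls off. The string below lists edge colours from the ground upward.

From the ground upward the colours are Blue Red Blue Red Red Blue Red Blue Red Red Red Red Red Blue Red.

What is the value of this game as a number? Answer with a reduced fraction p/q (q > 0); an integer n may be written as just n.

g_1 [B]  L=[0]  R=[∅]  ⇒ 1
g_2 [BR]  L=[0]  R=[1]  ⇒ 1/2
g_3 [BRB]  L=[0, 1/2]  R=[1]  ⇒ 3/4
g_4 [BRBR]  L=[0, 1/2]  R=[3/4, 1]  ⇒ 5/8
g_5 [BRBRR]  L=[0, 1/2]  R=[5/8, 3/4, 1]  ⇒ 9/16
g_6 [BRBRRB]  L=[0, 1/2, 9/16]  R=[5/8, 3/4, 1]  ⇒ 19/32
g_7 [BRBRRBR]  L=[0, 1/2, 9/16]  R=[19/32, 5/8, 3/4, 1]  ⇒ 37/64
g_8 [BRBRRBRB]  L=[0, 1/2, 9/16, 37/64]  R=[19/32, 5/8, 3/4, 1]  ⇒ 75/128
g_9 [BRBRRBRBR]  L=[0, 1/2, 9/16, 37/64]  R=[75/128, 19/32, 5/8, 3/4, 1]  ⇒ 149/256
g_10 [BRBRRBRBRR]  L=[0, 1/2, 9/16, 37/64]  R=[149/256, 75/128, 19/32, 5/8, 3/4, 1]  ⇒ 297/512
g_11 [BRBRRBRBRRR]  L=[0, 1/2, 9/16, 37/64]  R=[297/512, 149/256, 75/128, 19/32, 5/8, 3/4, 1]  ⇒ 593/1024
g_12 [BRBRRBRBRRRR]  L=[0, 1/2, 9/16, 37/64]  R=[593/1024, 297/512, 149/256, 75/128, 19/32, 5/8, 3/4, 1]  ⇒ 1185/2048
g_13 [BRBRRBRBRRRRR]  L=[0, 1/2, 9/16, 37/64]  R=[1185/2048, 593/1024, 297/512, 149/256, 75/128, 19/32, 5/8, 3/4, 1]  ⇒ 2369/4096
g_14 [BRBRRBRBRRRRRB]  L=[0, 1/2, 9/16, 37/64, 2369/4096]  R=[1185/2048, 593/1024, 297/512, 149/256, 75/128, 19/32, 5/8, 3/4, 1]  ⇒ 4739/8192
g_15 [BRBRRBRBRRRRRBR]  L=[0, 1/2, 9/16, 37/64, 2369/4096]  R=[4739/8192, 1185/2048, 593/1024, 297/512, 149/256, 75/128, 19/32, 5/8, 3/4, 1]  ⇒ 9477/16384

9477/16384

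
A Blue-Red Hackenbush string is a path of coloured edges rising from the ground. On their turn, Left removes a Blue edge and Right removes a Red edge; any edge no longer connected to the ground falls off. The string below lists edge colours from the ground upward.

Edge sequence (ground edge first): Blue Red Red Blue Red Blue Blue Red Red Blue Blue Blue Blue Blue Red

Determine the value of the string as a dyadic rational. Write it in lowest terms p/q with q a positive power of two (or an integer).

Build g(s[:k]) for k = 1..15, string s = Blue Red Red Blue Red Blue Blue Red Red Blue Blue Blue Blue Blue Red.
g(B) = { 0 | ∅ } = 1
g(BR) = { 0 | 1 } = 1/2
g(BRR) = { 0 | 1/2, 1 } = 1/4
g(BRRB) = { 0, 1/4 | 1/2, 1 } = 3/8
g(BRRBR) = { 0, 1/4 | 3/8, 1/2, 1 } = 5/16
g(BRRBRB) = { 0, 1/4, 5/16 | 3/8, 1/2, 1 } = 11/32
g(BRRBRBB) = { 0, 1/4, 5/16, 11/32 | 3/8, 1/2, 1 } = 23/64
g(BRRBRBBR) = { 0, 1/4, 5/16, 11/32 | 23/64, 3/8, 1/2, 1 } = 45/128
g(BRRBRBBRR) = { 0, 1/4, 5/16, 11/32 | 45/128, 23/64, 3/8, 1/2, 1 } = 89/256
g(BRRBRBBRRB) = { 0, 1/4, 5/16, 11/32, 89/256 | 45/128, 23/64, 3/8, 1/2, 1 } = 179/512
g(BRRBRBBRRBB) = { 0, 1/4, 5/16, 11/32, 89/256, 179/512 | 45/128, 23/64, 3/8, 1/2, 1 } = 359/1024
g(BRRBRBBRRBBB) = { 0, 1/4, 5/16, 11/32, 89/256, 179/512, 359/1024 | 45/128, 23/64, 3/8, 1/2, 1 } = 719/2048
g(BRRBRBBRRBBBB) = { 0, 1/4, 5/16, 11/32, 89/256, 179/512, 359/1024, 719/2048 | 45/128, 23/64, 3/8, 1/2, 1 } = 1439/4096
g(BRRBRBBRRBBBBB) = { 0, 1/4, 5/16, 11/32, 89/256, 179/512, 359/1024, 719/2048, 1439/4096 | 45/128, 23/64, 3/8, 1/2, 1 } = 2879/8192
g(BRRBRBBRRBBBBBR) = { 0, 1/4, 5/16, 11/32, 89/256, 179/512, 359/1024, 719/2048, 1439/4096 | 2879/8192, 45/128, 23/64, 3/8, 1/2, 1 } = 5757/16384

5757/16384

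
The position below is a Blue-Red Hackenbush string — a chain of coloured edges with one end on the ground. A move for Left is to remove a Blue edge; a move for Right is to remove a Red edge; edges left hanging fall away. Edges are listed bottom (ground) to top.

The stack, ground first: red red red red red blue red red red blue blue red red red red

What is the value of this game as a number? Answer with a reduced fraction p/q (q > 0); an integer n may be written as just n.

Recurse on prefixes of the 15-edge string red red red red red blue red red red blue blue red red red red:
g(r) = { — | 0 } = -1
g(rr) = { — | -1,0 } = -2
g(rrr) = { — | -2,-1,0 } = -3
g(rrrr) = { — | -3,-2,-1,0 } = -4
g(rrrrr) = { — | -4,-3,-2,-1,0 } = -5
g(rrrrrb) = { -5 | -4,-3,-2,-1,0 } = -9/2
g(rrrrrbr) = { -5 | -9/2,-4,-3,-2,-1,0 } = -19/4
g(rrrrrbrr) = { -5 | -19/4,-9/2,-4,-3,-2,-1,0 } = -39/8
g(rrrrrbrrr) = { -5 | -39/8,-19/4,-9/2,-4,-3,-2,-1,0 } = -79/16
g(rrrrrbrrrb) = { -5,-79/16 | -39/8,-19/4,-9/2,-4,-3,-2,-1,0 } = -157/32
g(rrrrrbrrrbb) = { -5,-79/16,-157/32 | -39/8,-19/4,-9/2,-4,-3,-2,-1,0 } = -313/64
g(rrrrrbrrrbbr) = { -5,-79/16,-157/32 | -313/64,-39/8,-19/4,-9/2,-4,-3,-2,-1,0 } = -627/128
g(rrrrrbrrrbbrr) = { -5,-79/16,-157/32 | -627/128,-313/64,-39/8,-19/4,-9/2,-4,-3,-2,-1,0 } = -1255/256
g(rrrrrbrrrbbrrr) = { -5,-79/16,-157/32 | -1255/256,-627/128,-313/64,-39/8,-19/4,-9/2,-4,-3,-2,-1,0 } = -2511/512
g(rrrrrbrrrbbrrrr) = { -5,-79/16,-157/32 | -2511/512,-1255/256,-627/128,-313/64,-39/8,-19/4,-9/2,-4,-3,-2,-1,0 } = -5023/1024

-5023/1024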